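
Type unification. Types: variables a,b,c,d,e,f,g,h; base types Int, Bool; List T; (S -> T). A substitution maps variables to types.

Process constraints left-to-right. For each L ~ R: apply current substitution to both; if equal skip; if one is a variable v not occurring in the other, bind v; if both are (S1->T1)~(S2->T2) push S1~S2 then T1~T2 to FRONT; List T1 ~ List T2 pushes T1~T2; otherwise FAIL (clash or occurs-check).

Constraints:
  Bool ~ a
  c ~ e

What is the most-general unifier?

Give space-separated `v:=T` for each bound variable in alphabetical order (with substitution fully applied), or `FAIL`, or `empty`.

step 1: unify Bool ~ a  [subst: {-} | 1 pending]
  bind a := Bool
step 2: unify c ~ e  [subst: {a:=Bool} | 0 pending]
  bind c := e

Answer: a:=Bool c:=e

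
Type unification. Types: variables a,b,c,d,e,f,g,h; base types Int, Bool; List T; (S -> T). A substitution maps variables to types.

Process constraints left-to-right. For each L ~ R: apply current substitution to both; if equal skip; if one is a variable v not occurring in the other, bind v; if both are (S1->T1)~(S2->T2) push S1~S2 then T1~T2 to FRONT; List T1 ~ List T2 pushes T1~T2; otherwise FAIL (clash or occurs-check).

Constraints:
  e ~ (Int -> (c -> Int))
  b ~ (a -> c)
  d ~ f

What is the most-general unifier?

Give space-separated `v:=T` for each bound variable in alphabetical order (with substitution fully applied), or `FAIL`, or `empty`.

step 1: unify e ~ (Int -> (c -> Int))  [subst: {-} | 2 pending]
  bind e := (Int -> (c -> Int))
step 2: unify b ~ (a -> c)  [subst: {e:=(Int -> (c -> Int))} | 1 pending]
  bind b := (a -> c)
step 3: unify d ~ f  [subst: {e:=(Int -> (c -> Int)), b:=(a -> c)} | 0 pending]
  bind d := f

Answer: b:=(a -> c) d:=f e:=(Int -> (c -> Int))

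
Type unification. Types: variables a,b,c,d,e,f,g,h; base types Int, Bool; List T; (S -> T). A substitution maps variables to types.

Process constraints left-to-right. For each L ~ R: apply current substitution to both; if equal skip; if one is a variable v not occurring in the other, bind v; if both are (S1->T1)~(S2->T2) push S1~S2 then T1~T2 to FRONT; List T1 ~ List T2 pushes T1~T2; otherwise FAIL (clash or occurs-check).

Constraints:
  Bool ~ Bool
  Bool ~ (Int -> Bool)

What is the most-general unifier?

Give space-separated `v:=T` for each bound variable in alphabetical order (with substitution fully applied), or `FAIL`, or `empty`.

step 1: unify Bool ~ Bool  [subst: {-} | 1 pending]
  -> identical, skip
step 2: unify Bool ~ (Int -> Bool)  [subst: {-} | 0 pending]
  clash: Bool vs (Int -> Bool)

Answer: FAIL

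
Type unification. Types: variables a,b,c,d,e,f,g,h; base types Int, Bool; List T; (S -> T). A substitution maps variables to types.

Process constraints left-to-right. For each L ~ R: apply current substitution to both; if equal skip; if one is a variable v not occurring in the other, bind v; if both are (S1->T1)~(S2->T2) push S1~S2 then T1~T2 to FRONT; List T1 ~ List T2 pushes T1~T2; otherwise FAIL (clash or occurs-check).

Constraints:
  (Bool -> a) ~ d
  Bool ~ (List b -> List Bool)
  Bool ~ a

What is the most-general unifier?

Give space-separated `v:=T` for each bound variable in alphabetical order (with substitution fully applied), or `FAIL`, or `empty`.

step 1: unify (Bool -> a) ~ d  [subst: {-} | 2 pending]
  bind d := (Bool -> a)
step 2: unify Bool ~ (List b -> List Bool)  [subst: {d:=(Bool -> a)} | 1 pending]
  clash: Bool vs (List b -> List Bool)

Answer: FAIL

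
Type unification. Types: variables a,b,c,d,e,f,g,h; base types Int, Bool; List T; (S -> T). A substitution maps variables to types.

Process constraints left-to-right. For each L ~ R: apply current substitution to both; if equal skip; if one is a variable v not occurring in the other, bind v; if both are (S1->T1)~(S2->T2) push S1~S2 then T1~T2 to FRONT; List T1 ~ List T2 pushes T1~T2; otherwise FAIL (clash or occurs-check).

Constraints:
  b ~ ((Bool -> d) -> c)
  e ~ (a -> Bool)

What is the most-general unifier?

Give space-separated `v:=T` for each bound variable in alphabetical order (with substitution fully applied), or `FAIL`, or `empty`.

step 1: unify b ~ ((Bool -> d) -> c)  [subst: {-} | 1 pending]
  bind b := ((Bool -> d) -> c)
step 2: unify e ~ (a -> Bool)  [subst: {b:=((Bool -> d) -> c)} | 0 pending]
  bind e := (a -> Bool)

Answer: b:=((Bool -> d) -> c) e:=(a -> Bool)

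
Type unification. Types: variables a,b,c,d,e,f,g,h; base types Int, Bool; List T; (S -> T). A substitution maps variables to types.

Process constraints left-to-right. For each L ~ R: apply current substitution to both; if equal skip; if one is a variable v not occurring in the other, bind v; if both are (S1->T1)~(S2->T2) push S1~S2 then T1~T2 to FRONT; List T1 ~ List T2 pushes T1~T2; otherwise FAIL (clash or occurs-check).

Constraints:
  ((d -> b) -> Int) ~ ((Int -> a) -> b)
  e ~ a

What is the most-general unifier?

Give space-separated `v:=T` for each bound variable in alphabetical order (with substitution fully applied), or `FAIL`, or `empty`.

Answer: a:=Int b:=Int d:=Int e:=Int

Derivation:
step 1: unify ((d -> b) -> Int) ~ ((Int -> a) -> b)  [subst: {-} | 1 pending]
  -> decompose arrow: push (d -> b)~(Int -> a), Int~b
step 2: unify (d -> b) ~ (Int -> a)  [subst: {-} | 2 pending]
  -> decompose arrow: push d~Int, b~a
step 3: unify d ~ Int  [subst: {-} | 3 pending]
  bind d := Int
step 4: unify b ~ a  [subst: {d:=Int} | 2 pending]
  bind b := a
step 5: unify Int ~ a  [subst: {d:=Int, b:=a} | 1 pending]
  bind a := Int
step 6: unify e ~ Int  [subst: {d:=Int, b:=a, a:=Int} | 0 pending]
  bind e := Int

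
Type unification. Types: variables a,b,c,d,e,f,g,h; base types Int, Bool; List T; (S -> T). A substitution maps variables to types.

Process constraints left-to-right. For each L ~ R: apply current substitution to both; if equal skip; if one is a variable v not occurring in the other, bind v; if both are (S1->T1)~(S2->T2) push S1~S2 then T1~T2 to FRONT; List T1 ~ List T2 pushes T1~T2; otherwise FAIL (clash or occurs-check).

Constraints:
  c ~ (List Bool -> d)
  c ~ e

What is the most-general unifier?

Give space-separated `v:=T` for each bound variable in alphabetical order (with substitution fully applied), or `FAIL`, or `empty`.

step 1: unify c ~ (List Bool -> d)  [subst: {-} | 1 pending]
  bind c := (List Bool -> d)
step 2: unify (List Bool -> d) ~ e  [subst: {c:=(List Bool -> d)} | 0 pending]
  bind e := (List Bool -> d)

Answer: c:=(List Bool -> d) e:=(List Bool -> d)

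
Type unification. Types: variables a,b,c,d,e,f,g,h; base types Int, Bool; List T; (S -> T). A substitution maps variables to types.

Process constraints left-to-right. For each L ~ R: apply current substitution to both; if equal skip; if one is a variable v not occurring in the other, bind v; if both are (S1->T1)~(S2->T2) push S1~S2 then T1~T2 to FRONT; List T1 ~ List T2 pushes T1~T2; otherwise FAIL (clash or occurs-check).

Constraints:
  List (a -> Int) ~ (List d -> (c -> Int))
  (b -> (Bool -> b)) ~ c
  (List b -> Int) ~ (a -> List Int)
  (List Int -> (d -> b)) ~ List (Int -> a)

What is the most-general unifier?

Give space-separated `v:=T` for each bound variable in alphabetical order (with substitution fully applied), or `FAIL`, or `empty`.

Answer: FAIL

Derivation:
step 1: unify List (a -> Int) ~ (List d -> (c -> Int))  [subst: {-} | 3 pending]
  clash: List (a -> Int) vs (List d -> (c -> Int))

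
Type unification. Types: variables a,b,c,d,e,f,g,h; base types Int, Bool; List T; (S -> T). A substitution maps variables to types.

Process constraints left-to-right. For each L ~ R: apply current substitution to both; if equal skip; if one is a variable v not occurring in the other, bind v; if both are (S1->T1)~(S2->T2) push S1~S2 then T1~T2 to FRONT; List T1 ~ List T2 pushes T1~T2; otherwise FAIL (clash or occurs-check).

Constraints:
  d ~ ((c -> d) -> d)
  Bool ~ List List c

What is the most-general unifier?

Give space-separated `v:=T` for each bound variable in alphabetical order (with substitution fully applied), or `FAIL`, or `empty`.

step 1: unify d ~ ((c -> d) -> d)  [subst: {-} | 1 pending]
  occurs-check fail: d in ((c -> d) -> d)

Answer: FAIL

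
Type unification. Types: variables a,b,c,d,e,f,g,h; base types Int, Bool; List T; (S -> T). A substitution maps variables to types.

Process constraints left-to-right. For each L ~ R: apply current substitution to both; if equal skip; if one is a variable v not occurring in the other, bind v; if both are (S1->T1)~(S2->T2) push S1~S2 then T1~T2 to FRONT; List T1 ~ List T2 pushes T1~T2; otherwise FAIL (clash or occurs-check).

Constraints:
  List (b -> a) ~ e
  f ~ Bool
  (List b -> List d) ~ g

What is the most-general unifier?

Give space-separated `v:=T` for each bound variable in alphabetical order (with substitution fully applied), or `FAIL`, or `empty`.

step 1: unify List (b -> a) ~ e  [subst: {-} | 2 pending]
  bind e := List (b -> a)
step 2: unify f ~ Bool  [subst: {e:=List (b -> a)} | 1 pending]
  bind f := Bool
step 3: unify (List b -> List d) ~ g  [subst: {e:=List (b -> a), f:=Bool} | 0 pending]
  bind g := (List b -> List d)

Answer: e:=List (b -> a) f:=Bool g:=(List b -> List d)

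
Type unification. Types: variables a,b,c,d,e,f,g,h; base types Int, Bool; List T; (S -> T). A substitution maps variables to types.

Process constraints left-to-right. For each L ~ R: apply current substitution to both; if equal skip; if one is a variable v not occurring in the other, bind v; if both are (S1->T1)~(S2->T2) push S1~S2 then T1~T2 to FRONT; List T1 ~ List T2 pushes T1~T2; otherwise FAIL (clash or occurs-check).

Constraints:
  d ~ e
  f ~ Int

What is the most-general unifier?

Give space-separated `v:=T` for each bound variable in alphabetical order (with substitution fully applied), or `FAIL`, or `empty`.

Answer: d:=e f:=Int

Derivation:
step 1: unify d ~ e  [subst: {-} | 1 pending]
  bind d := e
step 2: unify f ~ Int  [subst: {d:=e} | 0 pending]
  bind f := Int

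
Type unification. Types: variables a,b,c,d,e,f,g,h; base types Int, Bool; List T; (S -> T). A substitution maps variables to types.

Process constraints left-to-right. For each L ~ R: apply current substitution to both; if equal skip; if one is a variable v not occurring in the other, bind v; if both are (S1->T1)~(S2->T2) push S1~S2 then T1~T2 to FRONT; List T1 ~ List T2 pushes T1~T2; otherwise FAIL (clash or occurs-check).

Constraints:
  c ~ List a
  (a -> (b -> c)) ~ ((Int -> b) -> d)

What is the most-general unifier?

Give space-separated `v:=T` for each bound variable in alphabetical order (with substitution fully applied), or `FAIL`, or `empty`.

step 1: unify c ~ List a  [subst: {-} | 1 pending]
  bind c := List a
step 2: unify (a -> (b -> List a)) ~ ((Int -> b) -> d)  [subst: {c:=List a} | 0 pending]
  -> decompose arrow: push a~(Int -> b), (b -> List a)~d
step 3: unify a ~ (Int -> b)  [subst: {c:=List a} | 1 pending]
  bind a := (Int -> b)
step 4: unify (b -> List (Int -> b)) ~ d  [subst: {c:=List a, a:=(Int -> b)} | 0 pending]
  bind d := (b -> List (Int -> b))

Answer: a:=(Int -> b) c:=List (Int -> b) d:=(b -> List (Int -> b))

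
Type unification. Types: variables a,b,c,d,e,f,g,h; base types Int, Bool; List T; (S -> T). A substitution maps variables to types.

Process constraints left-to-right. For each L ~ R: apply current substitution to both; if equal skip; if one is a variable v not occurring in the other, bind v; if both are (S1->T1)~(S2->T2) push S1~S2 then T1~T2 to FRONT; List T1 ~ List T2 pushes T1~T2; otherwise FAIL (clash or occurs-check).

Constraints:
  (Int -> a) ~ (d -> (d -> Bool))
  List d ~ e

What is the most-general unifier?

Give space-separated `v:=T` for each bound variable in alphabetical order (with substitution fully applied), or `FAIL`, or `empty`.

Answer: a:=(Int -> Bool) d:=Int e:=List Int

Derivation:
step 1: unify (Int -> a) ~ (d -> (d -> Bool))  [subst: {-} | 1 pending]
  -> decompose arrow: push Int~d, a~(d -> Bool)
step 2: unify Int ~ d  [subst: {-} | 2 pending]
  bind d := Int
step 3: unify a ~ (Int -> Bool)  [subst: {d:=Int} | 1 pending]
  bind a := (Int -> Bool)
step 4: unify List Int ~ e  [subst: {d:=Int, a:=(Int -> Bool)} | 0 pending]
  bind e := List Int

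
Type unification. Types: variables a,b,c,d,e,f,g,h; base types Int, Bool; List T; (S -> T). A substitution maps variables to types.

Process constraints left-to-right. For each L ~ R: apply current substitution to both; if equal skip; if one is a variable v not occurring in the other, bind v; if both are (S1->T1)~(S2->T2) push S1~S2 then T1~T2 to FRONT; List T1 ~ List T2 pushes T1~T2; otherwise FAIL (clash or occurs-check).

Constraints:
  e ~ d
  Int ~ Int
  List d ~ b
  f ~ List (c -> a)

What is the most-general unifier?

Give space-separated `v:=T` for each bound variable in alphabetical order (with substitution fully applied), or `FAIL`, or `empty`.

Answer: b:=List d e:=d f:=List (c -> a)

Derivation:
step 1: unify e ~ d  [subst: {-} | 3 pending]
  bind e := d
step 2: unify Int ~ Int  [subst: {e:=d} | 2 pending]
  -> identical, skip
step 3: unify List d ~ b  [subst: {e:=d} | 1 pending]
  bind b := List d
step 4: unify f ~ List (c -> a)  [subst: {e:=d, b:=List d} | 0 pending]
  bind f := List (c -> a)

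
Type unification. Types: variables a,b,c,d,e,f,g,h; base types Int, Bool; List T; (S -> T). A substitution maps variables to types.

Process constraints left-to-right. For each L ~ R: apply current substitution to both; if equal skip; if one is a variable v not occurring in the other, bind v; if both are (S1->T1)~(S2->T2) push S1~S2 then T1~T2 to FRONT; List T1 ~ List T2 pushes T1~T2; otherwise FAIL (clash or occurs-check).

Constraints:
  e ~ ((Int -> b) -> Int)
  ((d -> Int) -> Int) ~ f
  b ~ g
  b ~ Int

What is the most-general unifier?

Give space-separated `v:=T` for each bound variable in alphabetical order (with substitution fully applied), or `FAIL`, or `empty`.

Answer: b:=Int e:=((Int -> Int) -> Int) f:=((d -> Int) -> Int) g:=Int

Derivation:
step 1: unify e ~ ((Int -> b) -> Int)  [subst: {-} | 3 pending]
  bind e := ((Int -> b) -> Int)
step 2: unify ((d -> Int) -> Int) ~ f  [subst: {e:=((Int -> b) -> Int)} | 2 pending]
  bind f := ((d -> Int) -> Int)
step 3: unify b ~ g  [subst: {e:=((Int -> b) -> Int), f:=((d -> Int) -> Int)} | 1 pending]
  bind b := g
step 4: unify g ~ Int  [subst: {e:=((Int -> b) -> Int), f:=((d -> Int) -> Int), b:=g} | 0 pending]
  bind g := Int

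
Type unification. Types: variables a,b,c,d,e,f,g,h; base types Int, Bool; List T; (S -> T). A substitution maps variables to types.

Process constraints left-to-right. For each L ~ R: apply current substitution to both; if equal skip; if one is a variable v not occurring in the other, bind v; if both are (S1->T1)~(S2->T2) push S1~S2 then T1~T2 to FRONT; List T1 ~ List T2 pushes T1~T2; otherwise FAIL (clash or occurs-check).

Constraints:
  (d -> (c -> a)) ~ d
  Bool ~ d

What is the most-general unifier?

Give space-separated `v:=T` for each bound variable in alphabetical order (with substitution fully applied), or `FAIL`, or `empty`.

Answer: FAIL

Derivation:
step 1: unify (d -> (c -> a)) ~ d  [subst: {-} | 1 pending]
  occurs-check fail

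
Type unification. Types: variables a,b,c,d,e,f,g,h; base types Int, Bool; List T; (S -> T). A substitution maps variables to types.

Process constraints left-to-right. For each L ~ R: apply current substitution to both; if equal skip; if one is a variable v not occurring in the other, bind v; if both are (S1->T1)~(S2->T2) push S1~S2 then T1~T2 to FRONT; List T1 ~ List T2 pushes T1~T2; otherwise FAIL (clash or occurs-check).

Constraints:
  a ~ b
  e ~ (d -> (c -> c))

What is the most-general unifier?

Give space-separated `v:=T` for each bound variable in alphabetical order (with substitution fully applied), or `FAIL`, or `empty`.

Answer: a:=b e:=(d -> (c -> c))

Derivation:
step 1: unify a ~ b  [subst: {-} | 1 pending]
  bind a := b
step 2: unify e ~ (d -> (c -> c))  [subst: {a:=b} | 0 pending]
  bind e := (d -> (c -> c))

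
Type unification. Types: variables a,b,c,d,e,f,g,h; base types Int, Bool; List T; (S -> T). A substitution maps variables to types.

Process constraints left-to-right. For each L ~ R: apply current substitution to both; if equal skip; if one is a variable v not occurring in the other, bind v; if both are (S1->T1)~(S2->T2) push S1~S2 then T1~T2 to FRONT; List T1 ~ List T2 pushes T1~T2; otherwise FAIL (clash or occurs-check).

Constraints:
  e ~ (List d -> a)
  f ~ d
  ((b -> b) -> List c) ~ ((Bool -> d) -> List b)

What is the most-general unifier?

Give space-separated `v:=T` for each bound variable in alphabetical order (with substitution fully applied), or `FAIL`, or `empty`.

Answer: b:=Bool c:=Bool d:=Bool e:=(List Bool -> a) f:=Bool

Derivation:
step 1: unify e ~ (List d -> a)  [subst: {-} | 2 pending]
  bind e := (List d -> a)
step 2: unify f ~ d  [subst: {e:=(List d -> a)} | 1 pending]
  bind f := d
step 3: unify ((b -> b) -> List c) ~ ((Bool -> d) -> List b)  [subst: {e:=(List d -> a), f:=d} | 0 pending]
  -> decompose arrow: push (b -> b)~(Bool -> d), List c~List b
step 4: unify (b -> b) ~ (Bool -> d)  [subst: {e:=(List d -> a), f:=d} | 1 pending]
  -> decompose arrow: push b~Bool, b~d
step 5: unify b ~ Bool  [subst: {e:=(List d -> a), f:=d} | 2 pending]
  bind b := Bool
step 6: unify Bool ~ d  [subst: {e:=(List d -> a), f:=d, b:=Bool} | 1 pending]
  bind d := Bool
step 7: unify List c ~ List Bool  [subst: {e:=(List d -> a), f:=d, b:=Bool, d:=Bool} | 0 pending]
  -> decompose List: push c~Bool
step 8: unify c ~ Bool  [subst: {e:=(List d -> a), f:=d, b:=Bool, d:=Bool} | 0 pending]
  bind c := Bool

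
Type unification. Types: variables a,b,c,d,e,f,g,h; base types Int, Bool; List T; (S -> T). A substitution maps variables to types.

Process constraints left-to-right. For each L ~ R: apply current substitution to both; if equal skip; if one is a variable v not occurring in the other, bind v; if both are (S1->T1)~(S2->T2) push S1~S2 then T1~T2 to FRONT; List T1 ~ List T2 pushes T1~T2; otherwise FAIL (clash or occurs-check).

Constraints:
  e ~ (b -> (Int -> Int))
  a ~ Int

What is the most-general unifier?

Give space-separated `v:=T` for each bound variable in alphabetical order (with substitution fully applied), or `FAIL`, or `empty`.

step 1: unify e ~ (b -> (Int -> Int))  [subst: {-} | 1 pending]
  bind e := (b -> (Int -> Int))
step 2: unify a ~ Int  [subst: {e:=(b -> (Int -> Int))} | 0 pending]
  bind a := Int

Answer: a:=Int e:=(b -> (Int -> Int))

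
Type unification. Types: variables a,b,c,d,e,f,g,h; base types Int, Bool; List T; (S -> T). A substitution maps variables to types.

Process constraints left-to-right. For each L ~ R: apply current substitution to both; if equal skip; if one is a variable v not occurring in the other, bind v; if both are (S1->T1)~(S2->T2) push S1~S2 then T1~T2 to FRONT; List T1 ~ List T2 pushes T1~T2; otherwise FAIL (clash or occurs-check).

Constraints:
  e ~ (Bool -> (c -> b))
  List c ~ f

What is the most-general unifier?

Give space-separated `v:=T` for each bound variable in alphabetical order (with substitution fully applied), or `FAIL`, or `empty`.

step 1: unify e ~ (Bool -> (c -> b))  [subst: {-} | 1 pending]
  bind e := (Bool -> (c -> b))
step 2: unify List c ~ f  [subst: {e:=(Bool -> (c -> b))} | 0 pending]
  bind f := List c

Answer: e:=(Bool -> (c -> b)) f:=List c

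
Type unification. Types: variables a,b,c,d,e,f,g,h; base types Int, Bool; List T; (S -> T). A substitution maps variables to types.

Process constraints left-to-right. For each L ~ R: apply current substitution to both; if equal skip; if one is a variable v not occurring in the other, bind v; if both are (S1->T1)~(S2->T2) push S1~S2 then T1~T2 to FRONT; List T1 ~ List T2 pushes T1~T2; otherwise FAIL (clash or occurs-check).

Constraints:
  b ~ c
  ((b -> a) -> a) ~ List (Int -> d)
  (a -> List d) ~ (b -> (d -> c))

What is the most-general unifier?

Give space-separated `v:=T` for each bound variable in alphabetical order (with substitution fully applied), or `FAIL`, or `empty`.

Answer: FAIL

Derivation:
step 1: unify b ~ c  [subst: {-} | 2 pending]
  bind b := c
step 2: unify ((c -> a) -> a) ~ List (Int -> d)  [subst: {b:=c} | 1 pending]
  clash: ((c -> a) -> a) vs List (Int -> d)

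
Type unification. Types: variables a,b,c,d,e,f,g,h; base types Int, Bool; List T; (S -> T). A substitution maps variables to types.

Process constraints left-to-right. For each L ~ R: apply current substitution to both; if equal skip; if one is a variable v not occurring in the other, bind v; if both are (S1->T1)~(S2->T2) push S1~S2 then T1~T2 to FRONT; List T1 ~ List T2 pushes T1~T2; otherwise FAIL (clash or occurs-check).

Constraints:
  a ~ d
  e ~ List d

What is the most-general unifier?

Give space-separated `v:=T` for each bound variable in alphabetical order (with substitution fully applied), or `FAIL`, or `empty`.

Answer: a:=d e:=List d

Derivation:
step 1: unify a ~ d  [subst: {-} | 1 pending]
  bind a := d
step 2: unify e ~ List d  [subst: {a:=d} | 0 pending]
  bind e := List d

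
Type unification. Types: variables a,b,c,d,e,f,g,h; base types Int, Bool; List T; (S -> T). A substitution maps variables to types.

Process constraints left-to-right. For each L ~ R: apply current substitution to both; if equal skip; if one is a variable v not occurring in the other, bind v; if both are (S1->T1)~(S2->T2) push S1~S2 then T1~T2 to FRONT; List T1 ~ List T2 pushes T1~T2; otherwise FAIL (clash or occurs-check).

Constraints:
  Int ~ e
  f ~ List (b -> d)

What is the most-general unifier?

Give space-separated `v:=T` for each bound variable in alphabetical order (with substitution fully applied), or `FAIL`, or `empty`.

step 1: unify Int ~ e  [subst: {-} | 1 pending]
  bind e := Int
step 2: unify f ~ List (b -> d)  [subst: {e:=Int} | 0 pending]
  bind f := List (b -> d)

Answer: e:=Int f:=List (b -> d)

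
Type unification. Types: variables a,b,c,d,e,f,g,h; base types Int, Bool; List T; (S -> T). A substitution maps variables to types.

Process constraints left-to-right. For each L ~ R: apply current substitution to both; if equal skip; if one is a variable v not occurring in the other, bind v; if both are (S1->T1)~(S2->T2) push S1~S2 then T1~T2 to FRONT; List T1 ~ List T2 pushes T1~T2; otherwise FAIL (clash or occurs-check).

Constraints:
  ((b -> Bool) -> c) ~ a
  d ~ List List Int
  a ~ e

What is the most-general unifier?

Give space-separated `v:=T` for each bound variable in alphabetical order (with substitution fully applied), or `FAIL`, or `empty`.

Answer: a:=((b -> Bool) -> c) d:=List List Int e:=((b -> Bool) -> c)

Derivation:
step 1: unify ((b -> Bool) -> c) ~ a  [subst: {-} | 2 pending]
  bind a := ((b -> Bool) -> c)
step 2: unify d ~ List List Int  [subst: {a:=((b -> Bool) -> c)} | 1 pending]
  bind d := List List Int
step 3: unify ((b -> Bool) -> c) ~ e  [subst: {a:=((b -> Bool) -> c), d:=List List Int} | 0 pending]
  bind e := ((b -> Bool) -> c)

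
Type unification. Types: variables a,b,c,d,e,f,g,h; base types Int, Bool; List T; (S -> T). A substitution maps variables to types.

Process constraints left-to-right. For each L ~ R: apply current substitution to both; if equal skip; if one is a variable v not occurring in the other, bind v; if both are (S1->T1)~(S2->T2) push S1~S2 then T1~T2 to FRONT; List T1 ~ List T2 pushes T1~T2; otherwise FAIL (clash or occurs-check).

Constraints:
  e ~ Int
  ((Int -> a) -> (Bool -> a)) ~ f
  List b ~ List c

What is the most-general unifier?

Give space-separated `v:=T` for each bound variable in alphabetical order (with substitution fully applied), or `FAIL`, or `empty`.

Answer: b:=c e:=Int f:=((Int -> a) -> (Bool -> a))

Derivation:
step 1: unify e ~ Int  [subst: {-} | 2 pending]
  bind e := Int
step 2: unify ((Int -> a) -> (Bool -> a)) ~ f  [subst: {e:=Int} | 1 pending]
  bind f := ((Int -> a) -> (Bool -> a))
step 3: unify List b ~ List c  [subst: {e:=Int, f:=((Int -> a) -> (Bool -> a))} | 0 pending]
  -> decompose List: push b~c
step 4: unify b ~ c  [subst: {e:=Int, f:=((Int -> a) -> (Bool -> a))} | 0 pending]
  bind b := c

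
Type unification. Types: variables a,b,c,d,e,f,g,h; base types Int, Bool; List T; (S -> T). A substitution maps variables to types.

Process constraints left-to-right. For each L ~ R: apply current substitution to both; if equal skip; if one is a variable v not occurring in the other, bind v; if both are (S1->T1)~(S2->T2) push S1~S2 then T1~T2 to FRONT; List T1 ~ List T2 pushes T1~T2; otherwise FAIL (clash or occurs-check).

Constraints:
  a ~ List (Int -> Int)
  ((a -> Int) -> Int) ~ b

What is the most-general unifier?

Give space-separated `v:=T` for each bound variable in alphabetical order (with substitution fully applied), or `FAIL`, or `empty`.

Answer: a:=List (Int -> Int) b:=((List (Int -> Int) -> Int) -> Int)

Derivation:
step 1: unify a ~ List (Int -> Int)  [subst: {-} | 1 pending]
  bind a := List (Int -> Int)
step 2: unify ((List (Int -> Int) -> Int) -> Int) ~ b  [subst: {a:=List (Int -> Int)} | 0 pending]
  bind b := ((List (Int -> Int) -> Int) -> Int)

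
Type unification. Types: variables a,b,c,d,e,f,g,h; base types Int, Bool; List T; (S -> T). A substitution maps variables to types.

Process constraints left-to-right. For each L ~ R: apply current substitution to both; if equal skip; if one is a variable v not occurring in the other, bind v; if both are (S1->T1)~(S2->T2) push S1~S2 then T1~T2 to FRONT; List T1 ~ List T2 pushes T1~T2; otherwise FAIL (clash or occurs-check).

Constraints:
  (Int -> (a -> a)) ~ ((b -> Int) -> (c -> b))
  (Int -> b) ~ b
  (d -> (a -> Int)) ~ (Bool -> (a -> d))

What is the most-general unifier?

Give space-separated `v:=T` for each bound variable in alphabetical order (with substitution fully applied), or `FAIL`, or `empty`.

Answer: FAIL

Derivation:
step 1: unify (Int -> (a -> a)) ~ ((b -> Int) -> (c -> b))  [subst: {-} | 2 pending]
  -> decompose arrow: push Int~(b -> Int), (a -> a)~(c -> b)
step 2: unify Int ~ (b -> Int)  [subst: {-} | 3 pending]
  clash: Int vs (b -> Int)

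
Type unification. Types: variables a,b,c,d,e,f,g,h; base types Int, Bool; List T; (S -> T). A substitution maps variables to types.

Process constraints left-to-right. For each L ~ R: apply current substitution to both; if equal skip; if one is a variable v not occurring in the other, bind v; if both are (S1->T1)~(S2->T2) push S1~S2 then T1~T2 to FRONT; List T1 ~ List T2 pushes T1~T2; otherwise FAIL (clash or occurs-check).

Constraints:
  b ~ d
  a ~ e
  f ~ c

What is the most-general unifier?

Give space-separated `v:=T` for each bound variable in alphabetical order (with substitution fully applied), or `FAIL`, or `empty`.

Answer: a:=e b:=d f:=c

Derivation:
step 1: unify b ~ d  [subst: {-} | 2 pending]
  bind b := d
step 2: unify a ~ e  [subst: {b:=d} | 1 pending]
  bind a := e
step 3: unify f ~ c  [subst: {b:=d, a:=e} | 0 pending]
  bind f := c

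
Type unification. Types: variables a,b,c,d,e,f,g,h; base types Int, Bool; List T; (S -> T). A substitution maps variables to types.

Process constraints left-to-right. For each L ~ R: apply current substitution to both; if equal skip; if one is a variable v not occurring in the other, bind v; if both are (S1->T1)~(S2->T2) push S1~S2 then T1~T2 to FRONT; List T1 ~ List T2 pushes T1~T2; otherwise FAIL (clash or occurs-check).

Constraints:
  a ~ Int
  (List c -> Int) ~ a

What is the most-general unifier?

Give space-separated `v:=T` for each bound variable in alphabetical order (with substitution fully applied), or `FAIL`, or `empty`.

Answer: FAIL

Derivation:
step 1: unify a ~ Int  [subst: {-} | 1 pending]
  bind a := Int
step 2: unify (List c -> Int) ~ Int  [subst: {a:=Int} | 0 pending]
  clash: (List c -> Int) vs Int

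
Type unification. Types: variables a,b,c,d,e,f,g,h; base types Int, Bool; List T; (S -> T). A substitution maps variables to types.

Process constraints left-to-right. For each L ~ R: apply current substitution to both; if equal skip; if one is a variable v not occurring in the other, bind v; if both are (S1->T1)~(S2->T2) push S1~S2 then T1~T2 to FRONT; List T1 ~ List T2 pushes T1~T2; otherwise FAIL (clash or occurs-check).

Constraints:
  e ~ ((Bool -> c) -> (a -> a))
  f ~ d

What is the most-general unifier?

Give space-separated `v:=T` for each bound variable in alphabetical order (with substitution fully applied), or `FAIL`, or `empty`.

Answer: e:=((Bool -> c) -> (a -> a)) f:=d

Derivation:
step 1: unify e ~ ((Bool -> c) -> (a -> a))  [subst: {-} | 1 pending]
  bind e := ((Bool -> c) -> (a -> a))
step 2: unify f ~ d  [subst: {e:=((Bool -> c) -> (a -> a))} | 0 pending]
  bind f := d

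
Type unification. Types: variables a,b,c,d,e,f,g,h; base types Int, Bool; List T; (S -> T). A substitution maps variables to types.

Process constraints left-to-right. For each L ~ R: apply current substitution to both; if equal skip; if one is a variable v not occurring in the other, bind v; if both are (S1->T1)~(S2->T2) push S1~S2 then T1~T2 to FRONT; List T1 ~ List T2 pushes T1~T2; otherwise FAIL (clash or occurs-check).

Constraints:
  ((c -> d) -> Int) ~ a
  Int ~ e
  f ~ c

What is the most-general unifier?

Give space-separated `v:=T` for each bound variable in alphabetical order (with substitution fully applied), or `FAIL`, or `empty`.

step 1: unify ((c -> d) -> Int) ~ a  [subst: {-} | 2 pending]
  bind a := ((c -> d) -> Int)
step 2: unify Int ~ e  [subst: {a:=((c -> d) -> Int)} | 1 pending]
  bind e := Int
step 3: unify f ~ c  [subst: {a:=((c -> d) -> Int), e:=Int} | 0 pending]
  bind f := c

Answer: a:=((c -> d) -> Int) e:=Int f:=c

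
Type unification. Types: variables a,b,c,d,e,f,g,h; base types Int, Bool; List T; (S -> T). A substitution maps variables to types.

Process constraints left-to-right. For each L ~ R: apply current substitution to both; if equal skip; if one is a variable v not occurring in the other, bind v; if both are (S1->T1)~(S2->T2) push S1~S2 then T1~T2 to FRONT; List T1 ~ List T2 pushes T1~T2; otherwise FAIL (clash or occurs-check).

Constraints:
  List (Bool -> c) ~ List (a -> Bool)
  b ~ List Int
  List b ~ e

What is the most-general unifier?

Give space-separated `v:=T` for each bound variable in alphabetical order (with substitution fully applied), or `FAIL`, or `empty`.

step 1: unify List (Bool -> c) ~ List (a -> Bool)  [subst: {-} | 2 pending]
  -> decompose List: push (Bool -> c)~(a -> Bool)
step 2: unify (Bool -> c) ~ (a -> Bool)  [subst: {-} | 2 pending]
  -> decompose arrow: push Bool~a, c~Bool
step 3: unify Bool ~ a  [subst: {-} | 3 pending]
  bind a := Bool
step 4: unify c ~ Bool  [subst: {a:=Bool} | 2 pending]
  bind c := Bool
step 5: unify b ~ List Int  [subst: {a:=Bool, c:=Bool} | 1 pending]
  bind b := List Int
step 6: unify List List Int ~ e  [subst: {a:=Bool, c:=Bool, b:=List Int} | 0 pending]
  bind e := List List Int

Answer: a:=Bool b:=List Int c:=Bool e:=List List Int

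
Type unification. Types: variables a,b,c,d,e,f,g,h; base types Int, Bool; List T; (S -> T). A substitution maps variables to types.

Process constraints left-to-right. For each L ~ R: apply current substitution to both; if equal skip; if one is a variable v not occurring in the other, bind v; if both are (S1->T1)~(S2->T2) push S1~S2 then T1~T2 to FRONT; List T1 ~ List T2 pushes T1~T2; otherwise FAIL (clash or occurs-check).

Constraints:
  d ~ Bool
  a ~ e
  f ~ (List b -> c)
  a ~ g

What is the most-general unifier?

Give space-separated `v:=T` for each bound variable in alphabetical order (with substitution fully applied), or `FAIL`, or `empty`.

step 1: unify d ~ Bool  [subst: {-} | 3 pending]
  bind d := Bool
step 2: unify a ~ e  [subst: {d:=Bool} | 2 pending]
  bind a := e
step 3: unify f ~ (List b -> c)  [subst: {d:=Bool, a:=e} | 1 pending]
  bind f := (List b -> c)
step 4: unify e ~ g  [subst: {d:=Bool, a:=e, f:=(List b -> c)} | 0 pending]
  bind e := g

Answer: a:=g d:=Bool e:=g f:=(List b -> c)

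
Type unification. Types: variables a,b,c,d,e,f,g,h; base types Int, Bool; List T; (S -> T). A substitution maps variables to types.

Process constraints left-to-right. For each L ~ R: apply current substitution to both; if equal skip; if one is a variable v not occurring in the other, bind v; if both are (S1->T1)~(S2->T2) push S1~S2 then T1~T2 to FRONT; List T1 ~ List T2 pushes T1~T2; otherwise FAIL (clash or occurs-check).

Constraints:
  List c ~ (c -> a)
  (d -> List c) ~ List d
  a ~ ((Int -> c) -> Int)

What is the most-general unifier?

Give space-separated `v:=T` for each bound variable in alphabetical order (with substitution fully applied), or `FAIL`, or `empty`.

step 1: unify List c ~ (c -> a)  [subst: {-} | 2 pending]
  clash: List c vs (c -> a)

Answer: FAIL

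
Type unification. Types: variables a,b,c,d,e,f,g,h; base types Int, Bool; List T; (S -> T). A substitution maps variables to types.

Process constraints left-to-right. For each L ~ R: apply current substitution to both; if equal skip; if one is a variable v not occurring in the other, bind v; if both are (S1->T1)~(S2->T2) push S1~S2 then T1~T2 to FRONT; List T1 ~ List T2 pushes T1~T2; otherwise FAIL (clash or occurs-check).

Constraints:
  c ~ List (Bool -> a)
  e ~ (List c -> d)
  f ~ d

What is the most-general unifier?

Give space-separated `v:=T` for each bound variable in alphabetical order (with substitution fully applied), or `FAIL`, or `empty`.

Answer: c:=List (Bool -> a) e:=(List List (Bool -> a) -> d) f:=d

Derivation:
step 1: unify c ~ List (Bool -> a)  [subst: {-} | 2 pending]
  bind c := List (Bool -> a)
step 2: unify e ~ (List List (Bool -> a) -> d)  [subst: {c:=List (Bool -> a)} | 1 pending]
  bind e := (List List (Bool -> a) -> d)
step 3: unify f ~ d  [subst: {c:=List (Bool -> a), e:=(List List (Bool -> a) -> d)} | 0 pending]
  bind f := d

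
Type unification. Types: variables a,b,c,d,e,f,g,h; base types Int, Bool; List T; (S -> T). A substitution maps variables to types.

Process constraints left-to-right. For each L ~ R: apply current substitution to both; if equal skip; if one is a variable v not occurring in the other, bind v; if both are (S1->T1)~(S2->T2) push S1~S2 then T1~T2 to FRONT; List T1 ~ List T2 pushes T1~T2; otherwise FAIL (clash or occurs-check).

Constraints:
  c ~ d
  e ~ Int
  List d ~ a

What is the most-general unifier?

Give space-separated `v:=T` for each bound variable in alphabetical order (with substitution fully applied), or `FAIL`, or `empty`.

step 1: unify c ~ d  [subst: {-} | 2 pending]
  bind c := d
step 2: unify e ~ Int  [subst: {c:=d} | 1 pending]
  bind e := Int
step 3: unify List d ~ a  [subst: {c:=d, e:=Int} | 0 pending]
  bind a := List d

Answer: a:=List d c:=d e:=Int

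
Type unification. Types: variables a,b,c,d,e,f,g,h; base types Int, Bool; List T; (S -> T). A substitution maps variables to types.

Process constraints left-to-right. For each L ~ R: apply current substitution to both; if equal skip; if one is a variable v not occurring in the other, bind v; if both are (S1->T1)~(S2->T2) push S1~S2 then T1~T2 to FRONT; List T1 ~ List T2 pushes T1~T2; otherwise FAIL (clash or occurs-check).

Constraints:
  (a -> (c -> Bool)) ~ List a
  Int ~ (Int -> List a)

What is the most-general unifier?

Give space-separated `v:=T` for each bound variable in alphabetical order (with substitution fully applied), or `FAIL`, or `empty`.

Answer: FAIL

Derivation:
step 1: unify (a -> (c -> Bool)) ~ List a  [subst: {-} | 1 pending]
  clash: (a -> (c -> Bool)) vs List a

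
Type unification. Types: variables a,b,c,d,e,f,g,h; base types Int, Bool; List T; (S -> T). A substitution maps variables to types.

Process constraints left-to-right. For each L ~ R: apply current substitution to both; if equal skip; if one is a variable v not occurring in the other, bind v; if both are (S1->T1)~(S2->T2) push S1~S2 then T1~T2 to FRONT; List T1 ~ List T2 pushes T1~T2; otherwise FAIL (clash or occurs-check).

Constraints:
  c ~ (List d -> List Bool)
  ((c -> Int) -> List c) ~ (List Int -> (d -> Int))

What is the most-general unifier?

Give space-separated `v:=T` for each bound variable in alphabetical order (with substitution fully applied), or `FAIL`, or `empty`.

Answer: FAIL

Derivation:
step 1: unify c ~ (List d -> List Bool)  [subst: {-} | 1 pending]
  bind c := (List d -> List Bool)
step 2: unify (((List d -> List Bool) -> Int) -> List (List d -> List Bool)) ~ (List Int -> (d -> Int))  [subst: {c:=(List d -> List Bool)} | 0 pending]
  -> decompose arrow: push ((List d -> List Bool) -> Int)~List Int, List (List d -> List Bool)~(d -> Int)
step 3: unify ((List d -> List Bool) -> Int) ~ List Int  [subst: {c:=(List d -> List Bool)} | 1 pending]
  clash: ((List d -> List Bool) -> Int) vs List Int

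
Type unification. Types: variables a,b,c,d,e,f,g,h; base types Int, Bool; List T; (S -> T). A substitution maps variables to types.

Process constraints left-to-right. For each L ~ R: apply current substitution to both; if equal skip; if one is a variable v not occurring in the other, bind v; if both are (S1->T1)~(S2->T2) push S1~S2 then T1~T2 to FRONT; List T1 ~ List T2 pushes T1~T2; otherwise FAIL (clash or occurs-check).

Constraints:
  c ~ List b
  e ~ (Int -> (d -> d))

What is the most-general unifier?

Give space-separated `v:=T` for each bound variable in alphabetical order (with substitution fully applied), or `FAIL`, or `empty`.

Answer: c:=List b e:=(Int -> (d -> d))

Derivation:
step 1: unify c ~ List b  [subst: {-} | 1 pending]
  bind c := List b
step 2: unify e ~ (Int -> (d -> d))  [subst: {c:=List b} | 0 pending]
  bind e := (Int -> (d -> d))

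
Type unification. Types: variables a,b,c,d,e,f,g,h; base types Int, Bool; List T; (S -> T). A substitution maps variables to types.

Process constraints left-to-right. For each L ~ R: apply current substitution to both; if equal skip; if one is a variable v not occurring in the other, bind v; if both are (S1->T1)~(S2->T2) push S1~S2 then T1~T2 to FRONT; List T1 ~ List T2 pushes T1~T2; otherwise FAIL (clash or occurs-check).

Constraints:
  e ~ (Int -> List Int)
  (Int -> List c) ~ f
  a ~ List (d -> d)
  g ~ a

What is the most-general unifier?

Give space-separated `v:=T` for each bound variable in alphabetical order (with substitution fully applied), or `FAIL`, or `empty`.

step 1: unify e ~ (Int -> List Int)  [subst: {-} | 3 pending]
  bind e := (Int -> List Int)
step 2: unify (Int -> List c) ~ f  [subst: {e:=(Int -> List Int)} | 2 pending]
  bind f := (Int -> List c)
step 3: unify a ~ List (d -> d)  [subst: {e:=(Int -> List Int), f:=(Int -> List c)} | 1 pending]
  bind a := List (d -> d)
step 4: unify g ~ List (d -> d)  [subst: {e:=(Int -> List Int), f:=(Int -> List c), a:=List (d -> d)} | 0 pending]
  bind g := List (d -> d)

Answer: a:=List (d -> d) e:=(Int -> List Int) f:=(Int -> List c) g:=List (d -> d)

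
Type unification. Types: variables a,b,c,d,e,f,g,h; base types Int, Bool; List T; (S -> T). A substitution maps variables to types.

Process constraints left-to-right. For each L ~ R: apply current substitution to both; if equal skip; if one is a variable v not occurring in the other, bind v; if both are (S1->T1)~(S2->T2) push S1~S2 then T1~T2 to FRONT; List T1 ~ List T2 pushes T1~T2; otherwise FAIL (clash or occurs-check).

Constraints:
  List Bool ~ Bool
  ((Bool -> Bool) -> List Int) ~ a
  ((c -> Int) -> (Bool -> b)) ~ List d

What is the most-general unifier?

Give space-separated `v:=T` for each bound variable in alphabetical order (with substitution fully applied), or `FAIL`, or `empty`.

Answer: FAIL

Derivation:
step 1: unify List Bool ~ Bool  [subst: {-} | 2 pending]
  clash: List Bool vs Bool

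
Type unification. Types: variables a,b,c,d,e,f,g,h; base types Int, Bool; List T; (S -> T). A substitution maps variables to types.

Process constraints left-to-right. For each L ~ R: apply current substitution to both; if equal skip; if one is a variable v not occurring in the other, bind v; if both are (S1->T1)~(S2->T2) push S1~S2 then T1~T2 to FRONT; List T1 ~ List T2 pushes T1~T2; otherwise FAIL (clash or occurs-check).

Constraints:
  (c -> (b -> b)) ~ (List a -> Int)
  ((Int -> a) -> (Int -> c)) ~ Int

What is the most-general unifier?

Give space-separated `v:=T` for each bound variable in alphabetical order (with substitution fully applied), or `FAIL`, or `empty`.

step 1: unify (c -> (b -> b)) ~ (List a -> Int)  [subst: {-} | 1 pending]
  -> decompose arrow: push c~List a, (b -> b)~Int
step 2: unify c ~ List a  [subst: {-} | 2 pending]
  bind c := List a
step 3: unify (b -> b) ~ Int  [subst: {c:=List a} | 1 pending]
  clash: (b -> b) vs Int

Answer: FAIL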